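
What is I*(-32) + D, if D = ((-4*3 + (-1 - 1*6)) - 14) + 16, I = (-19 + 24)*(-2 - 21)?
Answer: 3663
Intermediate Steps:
I = -115 (I = 5*(-23) = -115)
D = -17 (D = ((-12 + (-1 - 6)) - 14) + 16 = ((-12 - 7) - 14) + 16 = (-19 - 14) + 16 = -33 + 16 = -17)
I*(-32) + D = -115*(-32) - 17 = 3680 - 17 = 3663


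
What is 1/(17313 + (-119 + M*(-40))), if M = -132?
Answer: 1/22474 ≈ 4.4496e-5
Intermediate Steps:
1/(17313 + (-119 + M*(-40))) = 1/(17313 + (-119 - 132*(-40))) = 1/(17313 + (-119 + 5280)) = 1/(17313 + 5161) = 1/22474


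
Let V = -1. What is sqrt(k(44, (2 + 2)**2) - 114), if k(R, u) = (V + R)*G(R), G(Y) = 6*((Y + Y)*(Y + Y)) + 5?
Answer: sqrt(1998053) ≈ 1413.5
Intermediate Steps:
G(Y) = 5 + 24*Y**2 (G(Y) = 6*((2*Y)*(2*Y)) + 5 = 6*(4*Y**2) + 5 = 24*Y**2 + 5 = 5 + 24*Y**2)
k(R, u) = (-1 + R)*(5 + 24*R**2)
sqrt(k(44, (2 + 2)**2) - 114) = sqrt((-1 + 44)*(5 + 24*44**2) - 114) = sqrt(43*(5 + 24*1936) - 114) = sqrt(43*(5 + 46464) - 114) = sqrt(43*46469 - 114) = sqrt(1998167 - 114) = sqrt(1998053)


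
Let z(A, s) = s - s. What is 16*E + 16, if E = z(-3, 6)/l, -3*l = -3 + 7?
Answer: 16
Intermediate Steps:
l = -4/3 (l = -(-3 + 7)/3 = -1/3*4 = -4/3 ≈ -1.3333)
z(A, s) = 0
E = 0 (E = 0/(-4/3) = 0*(-3/4) = 0)
16*E + 16 = 16*0 + 16 = 0 + 16 = 16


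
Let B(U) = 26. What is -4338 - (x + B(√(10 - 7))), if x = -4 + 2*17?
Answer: -4394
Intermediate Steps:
x = 30 (x = -4 + 34 = 30)
-4338 - (x + B(√(10 - 7))) = -4338 - (30 + 26) = -4338 - 1*56 = -4338 - 56 = -4394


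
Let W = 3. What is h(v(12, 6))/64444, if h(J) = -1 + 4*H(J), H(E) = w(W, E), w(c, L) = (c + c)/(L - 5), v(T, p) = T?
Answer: 17/451108 ≈ 3.7685e-5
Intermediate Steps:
w(c, L) = 2*c/(-5 + L) (w(c, L) = (2*c)/(-5 + L) = 2*c/(-5 + L))
H(E) = 6/(-5 + E) (H(E) = 2*3/(-5 + E) = 6/(-5 + E))
h(J) = -1 + 24/(-5 + J) (h(J) = -1 + 4*(6/(-5 + J)) = -1 + 24/(-5 + J))
h(v(12, 6))/64444 = ((29 - 1*12)/(-5 + 12))/64444 = ((29 - 12)/7)*(1/64444) = ((⅐)*17)*(1/64444) = (17/7)*(1/64444) = 17/451108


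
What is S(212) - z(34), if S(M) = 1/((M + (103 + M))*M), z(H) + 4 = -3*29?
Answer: 10166885/111724 ≈ 91.000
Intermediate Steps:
z(H) = -91 (z(H) = -4 - 3*29 = -4 - 87 = -91)
S(M) = 1/(M*(103 + 2*M)) (S(M) = 1/((103 + 2*M)*M) = 1/(M*(103 + 2*M)))
S(212) - z(34) = 1/(212*(103 + 2*212)) - 1*(-91) = 1/(212*(103 + 424)) + 91 = (1/212)/527 + 91 = (1/212)*(1/527) + 91 = 1/111724 + 91 = 10166885/111724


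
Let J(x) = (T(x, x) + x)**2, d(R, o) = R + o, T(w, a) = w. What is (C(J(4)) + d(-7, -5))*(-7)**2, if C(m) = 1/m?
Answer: -37583/64 ≈ -587.23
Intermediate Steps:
J(x) = 4*x**2 (J(x) = (x + x)**2 = (2*x)**2 = 4*x**2)
C(m) = 1/m
(C(J(4)) + d(-7, -5))*(-7)**2 = (1/(4*4**2) + (-7 - 5))*(-7)**2 = (1/(4*16) - 12)*49 = (1/64 - 12)*49 = -767/64*49 = -37583/64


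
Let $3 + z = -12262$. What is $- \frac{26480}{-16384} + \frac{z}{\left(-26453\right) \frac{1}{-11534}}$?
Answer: $- \frac{144815878525}{27087872} \approx -5346.1$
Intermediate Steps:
$z = -12265$ ($z = -3 - 12262 = -12265$)
$- \frac{26480}{-16384} + \frac{z}{\left(-26453\right) \frac{1}{-11534}} = - \frac{26480}{-16384} - \frac{12265}{\left(-26453\right) \frac{1}{-11534}} = \left(-26480\right) \left(- \frac{1}{16384}\right) - \frac{12265}{\left(-26453\right) \left(- \frac{1}{11534}\right)} = \frac{1655}{1024} - \frac{12265}{\frac{26453}{11534}} = \frac{1655}{1024} - \frac{141464510}{26453} = - \frac{144815878525}{27087872}$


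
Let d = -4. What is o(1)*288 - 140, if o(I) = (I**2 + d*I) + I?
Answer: -716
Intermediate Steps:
o(I) = I**2 - 3*I (o(I) = (I**2 - 4*I) + I = I**2 - 3*I)
o(1)*288 - 140 = (1*(-3 + 1))*288 - 140 = (1*(-2))*288 - 140 = -2*288 - 140 = -576 - 140 = -716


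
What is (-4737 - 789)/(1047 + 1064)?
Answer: -5526/2111 ≈ -2.6177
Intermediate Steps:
(-4737 - 789)/(1047 + 1064) = -5526/2111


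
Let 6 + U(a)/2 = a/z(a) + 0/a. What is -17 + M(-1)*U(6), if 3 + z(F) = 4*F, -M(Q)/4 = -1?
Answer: -439/7 ≈ -62.714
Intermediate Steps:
M(Q) = 4 (M(Q) = -4*(-1) = 4)
z(F) = -3 + 4*F
U(a) = -12 + 2*a/(-3 + 4*a) (U(a) = -12 + 2*(a/(-3 + 4*a) + 0/a) = -12 + 2*(a/(-3 + 4*a) + 0) = -12 + 2*(a/(-3 + 4*a)) = -12 + 2*a/(-3 + 4*a))
-17 + M(-1)*U(6) = -17 + 4*(2*(18 - 23*6)/(-3 + 4*6)) = -17 + 4*(2*(18 - 138)/(-3 + 24)) = -17 + 4*(2*(-120)/21) = -17 + 4*(2*(1/21)*(-120)) = -17 + 4*(-80/7) = -17 - 320/7 = -439/7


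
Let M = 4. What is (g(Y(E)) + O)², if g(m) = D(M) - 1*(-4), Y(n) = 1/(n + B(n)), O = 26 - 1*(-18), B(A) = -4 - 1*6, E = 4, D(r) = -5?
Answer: 1849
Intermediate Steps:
B(A) = -10 (B(A) = -4 - 6 = -10)
O = 44 (O = 26 + 18 = 44)
Y(n) = 1/(-10 + n) (Y(n) = 1/(n - 10) = 1/(-10 + n))
g(m) = -1 (g(m) = -5 - 1*(-4) = -5 + 4 = -1)
(g(Y(E)) + O)² = (-1 + 44)² = 43² = 1849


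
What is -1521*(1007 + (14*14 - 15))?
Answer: -1806948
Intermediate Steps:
-1521*(1007 + (14*14 - 15)) = -1521*(1007 + (196 - 15)) = -1521*(1007 + 181) = -1521*1188 = -1806948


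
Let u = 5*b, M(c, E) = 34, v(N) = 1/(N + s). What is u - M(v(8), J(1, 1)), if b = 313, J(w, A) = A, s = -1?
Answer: 1531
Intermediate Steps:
v(N) = 1/(-1 + N) (v(N) = 1/(N - 1) = 1/(-1 + N))
u = 1565 (u = 5*313 = 1565)
u - M(v(8), J(1, 1)) = 1565 - 1*34 = 1565 - 34 = 1531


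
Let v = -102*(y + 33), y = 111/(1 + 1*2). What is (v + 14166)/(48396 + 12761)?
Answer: 7026/61157 ≈ 0.11488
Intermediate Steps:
y = 37 (y = 111/(1 + 2) = 111/3 = 111*(⅓) = 37)
v = -7140 (v = -102*(37 + 33) = -102*70 = -7140)
(v + 14166)/(48396 + 12761) = (-7140 + 14166)/(48396 + 12761) = 7026/61157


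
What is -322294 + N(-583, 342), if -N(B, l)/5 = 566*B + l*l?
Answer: 742776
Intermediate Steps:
N(B, l) = -2830*B - 5*l**2 (N(B, l) = -5*(566*B + l*l) = -5*(566*B + l**2) = -5*(l**2 + 566*B) = -2830*B - 5*l**2)
-322294 + N(-583, 342) = -322294 + (-2830*(-583) - 5*342**2) = -322294 + (1649890 - 5*116964) = -322294 + (1649890 - 584820) = -322294 + 1065070 = 742776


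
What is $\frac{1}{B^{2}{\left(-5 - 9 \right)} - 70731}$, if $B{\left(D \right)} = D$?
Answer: $- \frac{1}{70535} \approx -1.4177 \cdot 10^{-5}$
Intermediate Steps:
$\frac{1}{B^{2}{\left(-5 - 9 \right)} - 70731} = \frac{1}{\left(-5 - 9\right)^{2} - 70731} = \frac{1}{\left(-14\right)^{2} - 70731} = \frac{1}{196 - 70731} = \frac{1}{-70535} = - \frac{1}{70535}$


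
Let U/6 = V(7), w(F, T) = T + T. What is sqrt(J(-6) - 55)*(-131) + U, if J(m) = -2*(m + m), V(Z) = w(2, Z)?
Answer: 84 - 131*I*sqrt(31) ≈ 84.0 - 729.38*I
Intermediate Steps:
w(F, T) = 2*T
V(Z) = 2*Z
J(m) = -4*m
U = 84 (U = 6*(2*7) = 6*14 = 84)
sqrt(J(-6) - 55)*(-131) + U = sqrt(-4*(-6) - 55)*(-131) + 84 = sqrt(24 - 55)*(-131) + 84 = sqrt(-31)*(-131) + 84 = (I*sqrt(31))*(-131) + 84 = -131*I*sqrt(31) + 84 = 84 - 131*I*sqrt(31)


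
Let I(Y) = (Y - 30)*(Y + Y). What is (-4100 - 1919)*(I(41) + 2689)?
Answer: -21614229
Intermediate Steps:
I(Y) = 2*Y*(-30 + Y) (I(Y) = (-30 + Y)*(2*Y) = 2*Y*(-30 + Y))
(-4100 - 1919)*(I(41) + 2689) = (-4100 - 1919)*(2*41*(-30 + 41) + 2689) = -6019*(2*41*11 + 2689) = -6019*(902 + 2689) = -6019*3591 = -21614229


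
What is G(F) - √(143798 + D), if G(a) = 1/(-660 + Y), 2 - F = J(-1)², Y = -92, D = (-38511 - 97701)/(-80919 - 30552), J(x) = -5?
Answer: -1/752 - √198535338717330/37157 ≈ -379.21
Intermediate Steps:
D = 45404/37157 (D = -136212/(-111471) = -136212*(-1/111471) = 45404/37157 ≈ 1.2220)
F = -23 (F = 2 - 1*(-5)² = 2 - 1*25 = 2 - 25 = -23)
G(a) = -1/752 (G(a) = 1/(-660 - 92) = 1/(-752) = -1/752)
G(F) - √(143798 + D) = -1/752 - √(143798 + 45404/37157) = -1/752 - √(5343147690/37157) = -1/752 - √198535338717330/37157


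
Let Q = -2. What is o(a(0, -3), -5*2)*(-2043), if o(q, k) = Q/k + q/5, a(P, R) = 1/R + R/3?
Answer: 681/5 ≈ 136.20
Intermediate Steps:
a(P, R) = 1/R + R/3 (a(P, R) = 1/R + R*(⅓) = 1/R + R/3)
o(q, k) = -2/k + q/5
o(a(0, -3), -5*2)*(-2043) = (-2/((-5*2)) + (1/(-3) + (⅓)*(-3))/5)*(-2043) = (-2/(-10) + (-⅓ - 1)/5)*(-2043) = (-2*(-⅒) + (⅕)*(-4/3))*(-2043) = (⅕ - 4/15)*(-2043) = -1/15*(-2043) = 681/5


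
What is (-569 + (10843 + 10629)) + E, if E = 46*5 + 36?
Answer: 21169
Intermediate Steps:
E = 266 (E = 230 + 36 = 266)
(-569 + (10843 + 10629)) + E = (-569 + (10843 + 10629)) + 266 = (-569 + 21472) + 266 = 20903 + 266 = 21169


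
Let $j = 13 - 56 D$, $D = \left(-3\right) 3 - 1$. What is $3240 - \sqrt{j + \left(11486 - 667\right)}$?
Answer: $3240 - 8 \sqrt{178} \approx 3133.3$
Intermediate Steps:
$D = -10$ ($D = -9 - 1 = -10$)
$j = 573$ ($j = 13 - -560 = 13 + 560 = 573$)
$3240 - \sqrt{j + \left(11486 - 667\right)} = 3240 - \sqrt{573 + \left(11486 - 667\right)} = 3240 - \sqrt{573 + 10819} = 3240 - \sqrt{11392} = 3240 - 8 \sqrt{178}$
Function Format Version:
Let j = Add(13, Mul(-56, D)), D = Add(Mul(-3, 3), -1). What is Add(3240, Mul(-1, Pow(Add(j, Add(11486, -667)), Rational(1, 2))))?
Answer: Add(3240, Mul(-8, Pow(178, Rational(1, 2)))) ≈ 3133.3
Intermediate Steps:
D = -10 (D = Add(-9, -1) = -10)
j = 573 (j = Add(13, Mul(-56, -10)) = Add(13, 560) = 573)
Add(3240, Mul(-1, Pow(Add(j, Add(11486, -667)), Rational(1, 2)))) = Add(3240, Mul(-1, Pow(Add(573, Add(11486, -667)), Rational(1, 2)))) = Add(3240, Mul(-1, Pow(Add(573, 10819), Rational(1, 2)))) = Add(3240, Mul(-1, Pow(11392, Rational(1, 2)))) = Add(3240, Mul(-1, Mul(8, Pow(178, Rational(1, 2))))) = Add(3240, Mul(-8, Pow(178, Rational(1, 2))))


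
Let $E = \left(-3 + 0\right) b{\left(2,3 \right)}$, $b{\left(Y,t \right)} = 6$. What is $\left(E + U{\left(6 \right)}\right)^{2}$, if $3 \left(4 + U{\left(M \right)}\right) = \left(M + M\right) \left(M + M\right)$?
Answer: $676$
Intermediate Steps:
$U{\left(M \right)} = -4 + \frac{4 M^{2}}{3}$ ($U{\left(M \right)} = -4 + \frac{\left(M + M\right) \left(M + M\right)}{3} = -4 + \frac{2 M 2 M}{3} = -4 + \frac{4 M^{2}}{3}$)
$E = -18$ ($E = \left(-3 + 0\right) 6 = \left(-3\right) 6 = -18$)
$\left(E + U{\left(6 \right)}\right)^{2} = \left(-18 - \left(4 - \frac{4 \cdot 6^{2}}{3}\right)\right)^{2} = \left(-18 + \left(-4 + \frac{4}{3} \cdot 36\right)\right)^{2} = \left(-18 + \left(-4 + 48\right)\right)^{2} = \left(-18 + 44\right)^{2} = 26^{2} = 676$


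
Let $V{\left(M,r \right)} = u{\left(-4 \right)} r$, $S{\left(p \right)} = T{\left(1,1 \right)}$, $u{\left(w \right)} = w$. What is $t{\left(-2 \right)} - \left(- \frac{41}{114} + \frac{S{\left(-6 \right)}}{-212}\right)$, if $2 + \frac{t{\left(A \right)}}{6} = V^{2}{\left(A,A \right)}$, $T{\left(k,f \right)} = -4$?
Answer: $\frac{2249683}{6042} \approx 372.34$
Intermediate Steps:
$S{\left(p \right)} = -4$
$V{\left(M,r \right)} = - 4 r$
$t{\left(A \right)} = -12 + 96 A^{2}$ ($t{\left(A \right)} = -12 + 6 \left(- 4 A\right)^{2} = -12 + 6 \cdot 16 A^{2} = -12 + 96 A^{2}$)
$t{\left(-2 \right)} - \left(- \frac{41}{114} + \frac{S{\left(-6 \right)}}{-212}\right) = \left(-12 + 96 \left(-2\right)^{2}\right) - \left(- \frac{41}{114} - \frac{4}{-212}\right) = \left(-12 + 96 \cdot 4\right) - \left(\left(-41\right) \frac{1}{114} - - \frac{1}{53}\right) = \left(-12 + 384\right) - \left(- \frac{41}{114} + \frac{1}{53}\right) = 372 - - \frac{2059}{6042} = 372 + \frac{2059}{6042} = \frac{2249683}{6042}$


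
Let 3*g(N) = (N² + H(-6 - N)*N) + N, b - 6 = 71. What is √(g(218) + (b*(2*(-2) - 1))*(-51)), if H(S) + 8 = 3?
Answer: √316671/3 ≈ 187.58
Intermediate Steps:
b = 77 (b = 6 + 71 = 77)
H(S) = -5 (H(S) = -8 + 3 = -5)
g(N) = -4*N/3 + N²/3 (g(N) = ((N² - 5*N) + N)/3 = (N² - 4*N)/3 = -4*N/3 + N²/3)
√(g(218) + (b*(2*(-2) - 1))*(-51)) = √((⅓)*218*(-4 + 218) + (77*(2*(-2) - 1))*(-51)) = √((⅓)*218*214 + (77*(-4 - 1))*(-51)) = √(46652/3 + (77*(-5))*(-51)) = √(46652/3 - 385*(-51)) = √(46652/3 + 19635) = √(105557/3) = √316671/3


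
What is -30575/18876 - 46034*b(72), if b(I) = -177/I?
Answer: 178009012/1573 ≈ 1.1317e+5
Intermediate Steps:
-30575/18876 - 46034*b(72) = -30575/18876 - 46034*(-177/72) = -30575*1/18876 - 46034*(-177*1/72) = -30575/18876 - 46034/(1/(-59/24)) = -30575/18876 - 46034/(-24/59) = -30575/18876 - 46034*(-59/24) = -30575/18876 + 1358003/12 = 178009012/1573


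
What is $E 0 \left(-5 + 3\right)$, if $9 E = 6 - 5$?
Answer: $0$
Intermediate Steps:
$E = \frac{1}{9}$ ($E = \frac{6 - 5}{9} = \frac{1}{9} \cdot 1 = \frac{1}{9} \approx 0.11111$)
$E 0 \left(-5 + 3\right) = \frac{0 \left(-5 + 3\right)}{9} = \frac{0 \left(-2\right)}{9} = \frac{1}{9} \cdot 0 = 0$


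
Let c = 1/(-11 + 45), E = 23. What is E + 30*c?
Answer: 406/17 ≈ 23.882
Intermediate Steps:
c = 1/34 ≈ 0.029412
E + 30*c = 23 + 30*(1/34) = 23 + 15/17 = 406/17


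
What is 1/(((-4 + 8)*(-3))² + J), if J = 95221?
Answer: 1/95365 ≈ 1.0486e-5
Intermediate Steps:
1/(((-4 + 8)*(-3))² + J) = 1/(((-4 + 8)*(-3))² + 95221) = 1/((4*(-3))² + 95221) = 1/((-12)² + 95221) = 1/(144 + 95221) = 1/95365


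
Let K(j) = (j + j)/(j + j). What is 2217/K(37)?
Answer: 2217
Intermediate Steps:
K(j) = 1 (K(j) = (2*j)/((2*j)) = (2*j)*(1/(2*j)) = 1)
2217/K(37) = 2217/1 = 2217*1 = 2217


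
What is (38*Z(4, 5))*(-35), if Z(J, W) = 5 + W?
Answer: -13300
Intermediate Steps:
(38*Z(4, 5))*(-35) = (38*(5 + 5))*(-35) = (38*10)*(-35) = 380*(-35) = -13300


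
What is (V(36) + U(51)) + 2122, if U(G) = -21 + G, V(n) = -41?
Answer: 2111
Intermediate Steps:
(V(36) + U(51)) + 2122 = (-41 + (-21 + 51)) + 2122 = (-41 + 30) + 2122 = -11 + 2122 = 2111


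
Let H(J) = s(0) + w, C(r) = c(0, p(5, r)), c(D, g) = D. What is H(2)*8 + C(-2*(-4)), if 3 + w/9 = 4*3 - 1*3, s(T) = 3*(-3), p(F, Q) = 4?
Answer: 360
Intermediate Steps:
C(r) = 0
s(T) = -9
w = 54 (w = -27 + 9*(4*3 - 1*3) = -27 + 9*(12 - 3) = -27 + 9*9 = -27 + 81 = 54)
H(J) = 45 (H(J) = -9 + 54 = 45)
H(2)*8 + C(-2*(-4)) = 45*8 + 0 = 360 + 0 = 360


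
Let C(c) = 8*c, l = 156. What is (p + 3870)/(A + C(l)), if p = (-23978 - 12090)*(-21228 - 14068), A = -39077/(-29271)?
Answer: 37263739201458/36569285 ≈ 1.0190e+6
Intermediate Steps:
A = 39077/29271 (A = -39077*(-1/29271) = 39077/29271 ≈ 1.3350)
p = 1273056128 (p = -36068*(-35296) = 1273056128)
(p + 3870)/(A + C(l)) = (1273056128 + 3870)/(39077/29271 + 8*156) = 1273059998/(39077/29271 + 1248) = 1273059998/(36569285/29271) = 1273059998*(29271/36569285) = 37263739201458/36569285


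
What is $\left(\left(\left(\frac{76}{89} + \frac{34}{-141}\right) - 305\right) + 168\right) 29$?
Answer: $- \frac{49634167}{12549} \approx -3955.2$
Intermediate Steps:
$\left(\left(\left(\frac{76}{89} + \frac{34}{-141}\right) - 305\right) + 168\right) 29 = \left(\left(\left(76 \cdot \frac{1}{89} + 34 \left(- \frac{1}{141}\right)\right) - 305\right) + 168\right) 29 = \left(\left(\left(\frac{76}{89} - \frac{34}{141}\right) - 305\right) + 168\right) 29 = \left(\left(\frac{7690}{12549} - 305\right) + 168\right) 29 = \left(- \frac{3819755}{12549} + 168\right) 29 = \left(- \frac{1711523}{12549}\right) 29 = - \frac{49634167}{12549}$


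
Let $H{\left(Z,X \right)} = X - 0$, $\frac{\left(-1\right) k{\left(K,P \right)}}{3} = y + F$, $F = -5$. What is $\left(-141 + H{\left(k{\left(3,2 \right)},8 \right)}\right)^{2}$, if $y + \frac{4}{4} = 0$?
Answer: $17689$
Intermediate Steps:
$y = -1$ ($y = -1 + 0 = -1$)
$k{\left(K,P \right)} = 18$ ($k{\left(K,P \right)} = - 3 \left(-1 - 5\right) = \left(-3\right) \left(-6\right) = 18$)
$H{\left(Z,X \right)} = X$ ($H{\left(Z,X \right)} = X + 0 = X$)
$\left(-141 + H{\left(k{\left(3,2 \right)},8 \right)}\right)^{2} = \left(-141 + 8\right)^{2} = \left(-133\right)^{2} = 17689$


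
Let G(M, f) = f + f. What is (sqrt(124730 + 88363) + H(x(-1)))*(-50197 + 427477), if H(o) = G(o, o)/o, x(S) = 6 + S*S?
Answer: 754560 + 1131840*sqrt(23677) ≈ 1.7491e+8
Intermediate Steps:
G(M, f) = 2*f
x(S) = 6 + S**2
H(o) = 2 (H(o) = (2*o)/o = 2)
(sqrt(124730 + 88363) + H(x(-1)))*(-50197 + 427477) = (sqrt(124730 + 88363) + 2)*(-50197 + 427477) = (sqrt(213093) + 2)*377280 = (3*sqrt(23677) + 2)*377280 = (2 + 3*sqrt(23677))*377280 = 754560 + 1131840*sqrt(23677)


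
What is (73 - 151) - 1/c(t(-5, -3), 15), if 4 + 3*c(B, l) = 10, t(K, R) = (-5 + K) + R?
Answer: -157/2 ≈ -78.500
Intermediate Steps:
t(K, R) = -5 + K + R
c(B, l) = 2 (c(B, l) = -4/3 + (⅓)*10 = -4/3 + 10/3 = 2)
(73 - 151) - 1/c(t(-5, -3), 15) = (73 - 151) - 1/2 = -78 - 1*½ = -78 - ½ = -157/2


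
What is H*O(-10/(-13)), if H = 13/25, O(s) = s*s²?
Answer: 40/169 ≈ 0.23669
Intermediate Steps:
O(s) = s³
H = 13/25 (H = 13*(1/25) = 13/25 ≈ 0.52000)
H*O(-10/(-13)) = 13*(-10/(-13))³/25 = 13*(-10*(-1/13))³/25 = 13*(10/13)³/25 = (13/25)*(1000/2197) = 40/169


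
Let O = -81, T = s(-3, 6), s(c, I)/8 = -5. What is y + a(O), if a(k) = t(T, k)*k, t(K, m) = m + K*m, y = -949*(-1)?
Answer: -254930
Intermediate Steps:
s(c, I) = -40 (s(c, I) = 8*(-5) = -40)
T = -40
y = 949
a(k) = -39*k² (a(k) = (k*(1 - 40))*k = (k*(-39))*k = (-39*k)*k = -39*k²)
y + a(O) = 949 - 39*(-81)² = 949 - 39*6561 = 949 - 255879 = -254930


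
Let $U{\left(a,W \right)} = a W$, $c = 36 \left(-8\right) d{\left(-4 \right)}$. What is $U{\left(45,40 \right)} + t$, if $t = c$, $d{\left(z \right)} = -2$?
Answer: $2376$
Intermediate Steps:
$c = 576$ ($c = 36 \left(-8\right) \left(-2\right) = \left(-288\right) \left(-2\right) = 576$)
$U{\left(a,W \right)} = W a$
$t = 576$
$U{\left(45,40 \right)} + t = 40 \cdot 45 + 576 = 1800 + 576 = 2376$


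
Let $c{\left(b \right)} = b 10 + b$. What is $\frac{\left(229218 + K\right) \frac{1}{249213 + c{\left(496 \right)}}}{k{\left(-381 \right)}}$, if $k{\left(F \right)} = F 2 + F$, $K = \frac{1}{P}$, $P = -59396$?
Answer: $- \frac{13614632327}{17289383673132} \approx -0.00078746$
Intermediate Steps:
$K = - \frac{1}{59396}$ ($K = \frac{1}{-59396} = - \frac{1}{59396} \approx -1.6836 \cdot 10^{-5}$)
$c{\left(b \right)} = 11 b$ ($c{\left(b \right)} = 10 b + b = 11 b$)
$k{\left(F \right)} = 3 F$ ($k{\left(F \right)} = 2 F + F = 3 F$)
$\frac{\left(229218 + K\right) \frac{1}{249213 + c{\left(496 \right)}}}{k{\left(-381 \right)}} = \frac{\left(229218 - \frac{1}{59396}\right) \frac{1}{249213 + 11 \cdot 496}}{3 \left(-381\right)} = \frac{\frac{13614632327}{59396} \frac{1}{249213 + 5456}}{-1143} = \frac{13614632327}{59396 \cdot 254669} \left(- \frac{1}{1143}\right) = \frac{13614632327}{59396} \cdot \frac{1}{254669} \left(- \frac{1}{1143}\right) = \frac{13614632327}{15126319924} \left(- \frac{1}{1143}\right) = - \frac{13614632327}{17289383673132}$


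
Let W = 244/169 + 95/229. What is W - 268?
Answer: -10299937/38701 ≈ -266.14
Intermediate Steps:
W = 71931/38701 (W = 244*(1/169) + 95*(1/229) = 244/169 + 95/229 = 71931/38701 ≈ 1.8586)
W - 268 = 71931/38701 - 268 = -10299937/38701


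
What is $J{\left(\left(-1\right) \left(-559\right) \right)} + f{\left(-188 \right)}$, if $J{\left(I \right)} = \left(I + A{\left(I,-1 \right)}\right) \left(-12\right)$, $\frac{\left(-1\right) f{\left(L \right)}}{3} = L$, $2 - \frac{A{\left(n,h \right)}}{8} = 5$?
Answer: $-5856$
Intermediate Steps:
$A{\left(n,h \right)} = -24$ ($A{\left(n,h \right)} = 16 - 40 = -24$)
$f{\left(L \right)} = - 3 L$
$J{\left(I \right)} = 288 - 12 I$ ($J{\left(I \right)} = \left(I - 24\right) \left(-12\right) = \left(-24 + I\right) \left(-12\right) = 288 - 12 I$)
$J{\left(\left(-1\right) \left(-559\right) \right)} + f{\left(-188 \right)} = \left(288 - 12 \left(\left(-1\right) \left(-559\right)\right)\right) - -564 = \left(288 - 6708\right) + 564 = -6420 + 564 = -5856$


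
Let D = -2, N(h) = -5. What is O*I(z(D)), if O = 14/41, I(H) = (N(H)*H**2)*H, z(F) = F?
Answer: 560/41 ≈ 13.659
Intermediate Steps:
I(H) = -5*H**3 (I(H) = (-5*H**2)*H = -5*H**3)
O = 14/41 (O = 14*(1/41) = 14/41 ≈ 0.34146)
O*I(z(D)) = 14*(-5*(-2)**3)/41 = 14*(-5*(-8))/41 = (14/41)*40 = 560/41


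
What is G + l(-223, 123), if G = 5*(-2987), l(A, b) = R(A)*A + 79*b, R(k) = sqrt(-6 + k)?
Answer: -5218 - 223*I*sqrt(229) ≈ -5218.0 - 3374.6*I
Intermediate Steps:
l(A, b) = 79*b + A*sqrt(-6 + A) (l(A, b) = sqrt(-6 + A)*A + 79*b = A*sqrt(-6 + A) + 79*b = 79*b + A*sqrt(-6 + A))
G = -14935
G + l(-223, 123) = -14935 + (79*123 - 223*sqrt(-6 - 223)) = -14935 + (9717 - 223*I*sqrt(229)) = -5218 - 223*I*sqrt(229)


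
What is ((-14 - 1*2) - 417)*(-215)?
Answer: 93095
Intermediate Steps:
((-14 - 1*2) - 417)*(-215) = ((-14 - 2) - 417)*(-215) = (-16 - 417)*(-215) = -433*(-215) = 93095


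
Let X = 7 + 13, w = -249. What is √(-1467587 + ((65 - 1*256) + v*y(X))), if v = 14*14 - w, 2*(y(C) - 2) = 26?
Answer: I*√1461103 ≈ 1208.8*I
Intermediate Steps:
X = 20
y(C) = 15 (y(C) = 2 + (½)*26 = 2 + 13 = 15)
v = 445 (v = 14*14 - 1*(-249) = 196 + 249 = 445)
√(-1467587 + ((65 - 1*256) + v*y(X))) = √(-1467587 + ((65 - 1*256) + 445*15)) = √(-1467587 + ((65 - 256) + 6675)) = √(-1467587 + (-191 + 6675)) = √(-1467587 + 6484) = √(-1461103) = I*√1461103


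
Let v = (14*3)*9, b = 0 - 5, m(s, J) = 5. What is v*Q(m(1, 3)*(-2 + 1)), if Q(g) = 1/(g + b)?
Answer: -189/5 ≈ -37.800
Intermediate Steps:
b = -5
v = 378 (v = 42*9 = 378)
Q(g) = 1/(-5 + g) (Q(g) = 1/(g - 5) = 1/(-5 + g))
v*Q(m(1, 3)*(-2 + 1)) = 378/(-5 + 5*(-2 + 1)) = 378/(-5 + 5*(-1)) = 378/(-5 - 5) = 378/(-10) = 378*(-1/10) = -189/5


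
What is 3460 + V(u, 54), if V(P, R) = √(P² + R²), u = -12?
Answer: 3460 + 6*√85 ≈ 3515.3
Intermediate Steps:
3460 + V(u, 54) = 3460 + √((-12)² + 54²) = 3460 + √(144 + 2916) = 3460 + √3060 = 3460 + 6*√85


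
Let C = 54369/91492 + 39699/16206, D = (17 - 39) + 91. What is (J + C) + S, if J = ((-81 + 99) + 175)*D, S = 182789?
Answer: 48462445748039/247119892 ≈ 1.9611e+5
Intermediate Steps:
D = 69 (D = -22 + 91 = 69)
C = 752207487/247119892 (C = 54369*(1/91492) + 39699*(1/16206) = 54369/91492 + 13233/5402 = 752207487/247119892 ≈ 3.0439)
J = 13317 (J = ((-81 + 99) + 175)*69 = (18 + 175)*69 = 193*69 = 13317)
(J + C) + S = (13317 + 752207487/247119892) + 182789 = 3291647809251/247119892 + 182789 = 48462445748039/247119892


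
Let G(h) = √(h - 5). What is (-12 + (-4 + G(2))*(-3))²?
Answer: -27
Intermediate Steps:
G(h) = √(-5 + h)
(-12 + (-4 + G(2))*(-3))² = (-12 + (-4 + √(-5 + 2))*(-3))² = (-12 + (-4 + √(-3))*(-3))² = (-12 + (-4 + I*√3)*(-3))² = (-12 + (12 - 3*I*√3))² = (-3*I*√3)² = -27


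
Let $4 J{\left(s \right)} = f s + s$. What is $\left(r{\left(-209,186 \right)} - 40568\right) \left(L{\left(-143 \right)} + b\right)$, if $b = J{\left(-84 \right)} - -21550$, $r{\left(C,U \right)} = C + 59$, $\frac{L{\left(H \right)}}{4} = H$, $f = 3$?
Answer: $-850761892$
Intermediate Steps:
$L{\left(H \right)} = 4 H$
$J{\left(s \right)} = s$ ($J{\left(s \right)} = \frac{3 s + s}{4} = \frac{4 s}{4} = s$)
$r{\left(C,U \right)} = 59 + C$
$b = 21466$ ($b = -84 - -21550 = -84 + 21550 = 21466$)
$\left(r{\left(-209,186 \right)} - 40568\right) \left(L{\left(-143 \right)} + b\right) = \left(\left(59 - 209\right) - 40568\right) \left(4 \left(-143\right) + 21466\right) = \left(-150 - 40568\right) \left(-572 + 21466\right) = \left(-40718\right) 20894 = -850761892$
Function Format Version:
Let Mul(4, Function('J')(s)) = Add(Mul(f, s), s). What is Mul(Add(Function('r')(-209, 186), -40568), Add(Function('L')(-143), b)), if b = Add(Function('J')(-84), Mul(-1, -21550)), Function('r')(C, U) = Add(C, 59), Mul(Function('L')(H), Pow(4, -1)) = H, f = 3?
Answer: -850761892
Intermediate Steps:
Function('L')(H) = Mul(4, H)
Function('J')(s) = s (Function('J')(s) = Mul(Rational(1, 4), Add(Mul(3, s), s)) = Mul(Rational(1, 4), Mul(4, s)) = s)
Function('r')(C, U) = Add(59, C)
b = 21466 (b = Add(-84, Mul(-1, -21550)) = Add(-84, 21550) = 21466)
Mul(Add(Function('r')(-209, 186), -40568), Add(Function('L')(-143), b)) = Mul(Add(Add(59, -209), -40568), Add(Mul(4, -143), 21466)) = Mul(Add(-150, -40568), Add(-572, 21466)) = Mul(-40718, 20894) = -850761892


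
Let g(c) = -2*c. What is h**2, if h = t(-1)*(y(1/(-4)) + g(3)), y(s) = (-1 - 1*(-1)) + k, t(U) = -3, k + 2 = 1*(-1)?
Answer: 729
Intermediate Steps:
k = -3 (k = -2 + 1*(-1) = -2 - 1 = -3)
y(s) = -3 (y(s) = (-1 - 1*(-1)) - 3 = (-1 + 1) - 3 = 0 - 3 = -3)
h = 27 (h = -3*(-3 - 2*3) = -3*(-3 - 6) = -3*(-9) = 27)
h**2 = 27**2 = 729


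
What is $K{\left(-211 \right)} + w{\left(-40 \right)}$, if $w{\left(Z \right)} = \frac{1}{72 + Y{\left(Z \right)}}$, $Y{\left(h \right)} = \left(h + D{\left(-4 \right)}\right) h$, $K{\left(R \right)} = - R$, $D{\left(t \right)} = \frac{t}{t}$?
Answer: $\frac{344353}{1632} \approx 211.0$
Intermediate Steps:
$D{\left(t \right)} = 1$
$Y{\left(h \right)} = h \left(1 + h\right)$ ($Y{\left(h \right)} = \left(h + 1\right) h = \left(1 + h\right) h = h \left(1 + h\right)$)
$w{\left(Z \right)} = \frac{1}{72 + Z \left(1 + Z\right)}$
$K{\left(-211 \right)} + w{\left(-40 \right)} = \left(-1\right) \left(-211\right) + \frac{1}{72 - 40 \left(1 - 40\right)} = 211 + \frac{1}{72 - -1560} = 211 + \frac{1}{72 + 1560} = 211 + \frac{1}{1632} = \frac{344353}{1632}$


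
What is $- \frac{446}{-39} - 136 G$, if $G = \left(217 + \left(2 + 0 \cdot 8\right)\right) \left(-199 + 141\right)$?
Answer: $\frac{67371854}{39} \approx 1.7275 \cdot 10^{6}$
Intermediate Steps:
$G = -12702$ ($G = \left(217 + \left(2 + 0\right)\right) \left(-58\right) = \left(217 + 2\right) \left(-58\right) = 219 \left(-58\right) = -12702$)
$- \frac{446}{-39} - 136 G = - \frac{446}{-39} - -1727472 = \left(-446\right) \left(- \frac{1}{39}\right) + 1727472 = \frac{446}{39} + 1727472 = \frac{67371854}{39}$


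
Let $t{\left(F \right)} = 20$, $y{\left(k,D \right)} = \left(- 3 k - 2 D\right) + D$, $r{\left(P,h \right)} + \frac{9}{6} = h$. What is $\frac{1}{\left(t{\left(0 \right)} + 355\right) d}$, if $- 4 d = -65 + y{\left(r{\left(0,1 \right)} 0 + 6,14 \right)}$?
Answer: $\frac{4}{36375} \approx 0.00010997$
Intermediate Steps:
$r{\left(P,h \right)} = - \frac{3}{2} + h$
$y{\left(k,D \right)} = - D - 3 k$
$d = \frac{97}{4}$ ($d = - \frac{-65 - \left(14 + 3 \left(\left(- \frac{3}{2} + 1\right) 0 + 6\right)\right)}{4} = - \frac{-65 - \left(14 + 3 \left(\left(- \frac{1}{2}\right) 0 + 6\right)\right)}{4} = - \frac{-65 - \left(14 + 3 \left(0 + 6\right)\right)}{4} = - \frac{-65 - 32}{4} = \left(- \frac{1}{4}\right) \left(-97\right) = \frac{97}{4} \approx 24.25$)
$\frac{1}{\left(t{\left(0 \right)} + 355\right) d} = \frac{1}{\left(20 + 355\right) \frac{97}{4}} = \frac{1}{375 \cdot \frac{97}{4}} = \frac{1}{\frac{36375}{4}} = \frac{4}{36375}$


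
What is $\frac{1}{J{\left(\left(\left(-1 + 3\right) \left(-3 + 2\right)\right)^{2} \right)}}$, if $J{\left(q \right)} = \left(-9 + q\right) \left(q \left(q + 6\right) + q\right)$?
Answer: $- \frac{1}{220} \approx -0.0045455$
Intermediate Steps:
$J{\left(q \right)} = \left(-9 + q\right) \left(q + q \left(6 + q\right)\right)$ ($J{\left(q \right)} = \left(-9 + q\right) \left(q \left(6 + q\right) + q\right) = \left(-9 + q\right) \left(q + q \left(6 + q\right)\right)$)
$\frac{1}{J{\left(\left(\left(-1 + 3\right) \left(-3 + 2\right)\right)^{2} \right)}} = \frac{1}{\left(\left(-1 + 3\right) \left(-3 + 2\right)\right)^{2} \left(-63 + \left(\left(\left(-1 + 3\right) \left(-3 + 2\right)\right)^{2}\right)^{2} - 2 \left(\left(-1 + 3\right) \left(-3 + 2\right)\right)^{2}\right)} = \frac{1}{\left(2 \left(-1\right)\right)^{2} \left(-63 + \left(\left(2 \left(-1\right)\right)^{2}\right)^{2} - 2 \left(2 \left(-1\right)\right)^{2}\right)} = \frac{1}{\left(-2\right)^{2} \left(-63 + \left(\left(-2\right)^{2}\right)^{2} - 2 \left(-2\right)^{2}\right)} = \frac{1}{4 \left(-63 + 4^{2} - 8\right)} = \frac{1}{4 \left(-63 + 16 - 8\right)} = \frac{1}{4 \left(-55\right)} = \frac{1}{-220} = - \frac{1}{220}$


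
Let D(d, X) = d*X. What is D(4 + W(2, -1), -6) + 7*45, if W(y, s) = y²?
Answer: 267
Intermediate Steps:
D(d, X) = X*d
D(4 + W(2, -1), -6) + 7*45 = -6*(4 + 2²) + 7*45 = -6*(4 + 4) + 315 = -6*8 + 315 = -48 + 315 = 267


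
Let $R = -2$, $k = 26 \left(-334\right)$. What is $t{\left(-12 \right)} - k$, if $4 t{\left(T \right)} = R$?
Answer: $\frac{17367}{2} \approx 8683.5$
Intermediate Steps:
$k = -8684$
$t{\left(T \right)} = - \frac{1}{2}$ ($t{\left(T \right)} = \frac{1}{4} \left(-2\right) = - \frac{1}{2}$)
$t{\left(-12 \right)} - k = - \frac{1}{2} - -8684 = - \frac{1}{2} + 8684 = \frac{17367}{2}$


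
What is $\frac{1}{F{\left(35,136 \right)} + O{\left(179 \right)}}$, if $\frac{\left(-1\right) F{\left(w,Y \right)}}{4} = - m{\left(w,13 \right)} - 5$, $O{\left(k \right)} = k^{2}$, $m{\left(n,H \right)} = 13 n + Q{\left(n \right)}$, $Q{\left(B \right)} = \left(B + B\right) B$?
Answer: $\frac{1}{43681} \approx 2.2893 \cdot 10^{-5}$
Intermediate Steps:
$Q{\left(B \right)} = 2 B^{2}$ ($Q{\left(B \right)} = 2 B B = 2 B^{2}$)
$m{\left(n,H \right)} = 2 n^{2} + 13 n$ ($m{\left(n,H \right)} = 13 n + 2 n^{2} = 2 n^{2} + 13 n$)
$F{\left(w,Y \right)} = 20 + 4 w \left(13 + 2 w\right)$ ($F{\left(w,Y \right)} = - 4 \left(- w \left(13 + 2 w\right) - 5\right) = - 4 \left(-5 - w \left(13 + 2 w\right)\right) = 20 + 4 w \left(13 + 2 w\right)$)
$\frac{1}{F{\left(35,136 \right)} + O{\left(179 \right)}} = \frac{1}{\left(20 + 8 \cdot 35^{2} + 52 \cdot 35\right) + 179^{2}} = \frac{1}{\left(20 + 8 \cdot 1225 + 1820\right) + 32041} = \frac{1}{\left(20 + 9800 + 1820\right) + 32041} = \frac{1}{11640 + 32041} = \frac{1}{43681}$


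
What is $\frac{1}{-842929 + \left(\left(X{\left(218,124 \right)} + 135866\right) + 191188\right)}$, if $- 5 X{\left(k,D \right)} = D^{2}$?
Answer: $- \frac{5}{2594751} \approx -1.927 \cdot 10^{-6}$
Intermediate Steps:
$X{\left(k,D \right)} = - \frac{D^{2}}{5}$
$\frac{1}{-842929 + \left(\left(X{\left(218,124 \right)} + 135866\right) + 191188\right)} = \frac{1}{-842929 + \left(\left(- \frac{124^{2}}{5} + 135866\right) + 191188\right)} = \frac{1}{-842929 + \left(\left(\left(- \frac{1}{5}\right) 15376 + 135866\right) + 191188\right)} = \frac{1}{-842929 + \left(\left(- \frac{15376}{5} + 135866\right) + 191188\right)} = \frac{1}{-842929 + \left(\frac{663954}{5} + 191188\right)} = \frac{1}{-842929 + \frac{1619894}{5}} = \frac{1}{- \frac{2594751}{5}} = - \frac{5}{2594751}$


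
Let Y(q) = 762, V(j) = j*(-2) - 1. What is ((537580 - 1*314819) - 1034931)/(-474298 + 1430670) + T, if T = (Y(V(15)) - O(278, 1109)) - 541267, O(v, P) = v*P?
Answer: -405888030187/478186 ≈ -8.4881e+5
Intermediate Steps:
V(j) = -1 - 2*j (V(j) = -2*j - 1 = -1 - 2*j)
O(v, P) = P*v
T = -848807 (T = (762 - 1109*278) - 541267 = (762 - 1*308302) - 541267 = (762 - 308302) - 541267 = -307540 - 541267 = -848807)
((537580 - 1*314819) - 1034931)/(-474298 + 1430670) + T = ((537580 - 1*314819) - 1034931)/(-474298 + 1430670) - 848807 = ((537580 - 314819) - 1034931)/956372 - 848807 = (222761 - 1034931)*(1/956372) - 848807 = -812170*1/956372 - 848807 = -406085/478186 - 848807 = -405888030187/478186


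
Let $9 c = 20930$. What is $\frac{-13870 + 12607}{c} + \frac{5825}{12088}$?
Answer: $- \frac{7743523}{126500920} \approx -0.061213$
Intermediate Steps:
$c = \frac{20930}{9}$ ($c = \frac{1}{9} \cdot 20930 = \frac{20930}{9} \approx 2325.6$)
$\frac{-13870 + 12607}{c} + \frac{5825}{12088} = \frac{-13870 + 12607}{\frac{20930}{9}} + \frac{5825}{12088} = \left(-1263\right) \frac{9}{20930} + 5825 \cdot \frac{1}{12088} = - \frac{11367}{20930} + \frac{5825}{12088} = - \frac{7743523}{126500920}$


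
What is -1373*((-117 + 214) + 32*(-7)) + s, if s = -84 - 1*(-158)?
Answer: 174445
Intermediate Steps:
s = 74 (s = -84 + 158 = 74)
-1373*((-117 + 214) + 32*(-7)) + s = -1373*((-117 + 214) + 32*(-7)) + 74 = -1373*(97 - 224) + 74 = -1373*(-127) + 74 = 174371 + 74 = 174445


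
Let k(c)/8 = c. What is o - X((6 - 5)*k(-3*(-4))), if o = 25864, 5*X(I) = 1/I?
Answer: 12414719/480 ≈ 25864.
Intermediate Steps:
k(c) = 8*c
X(I) = 1/(5*I)
o - X((6 - 5)*k(-3*(-4))) = 25864 - 1/(5*((6 - 5)*(8*(-3*(-4))))) = 25864 - 1/(5*(1*(8*12))) = 25864 - 1/(5*(1*96)) = 25864 - 1/(5*96) = 25864 - 1*1/480 = 25864 - 1/480 = 12414719/480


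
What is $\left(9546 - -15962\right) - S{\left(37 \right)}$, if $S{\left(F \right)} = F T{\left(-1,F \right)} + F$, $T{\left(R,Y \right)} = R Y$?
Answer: $26840$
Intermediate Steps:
$S{\left(F \right)} = F - F^{2}$ ($S{\left(F \right)} = F \left(- F\right) + F = - F^{2} + F = F - F^{2}$)
$\left(9546 - -15962\right) - S{\left(37 \right)} = \left(9546 - -15962\right) - 37 \left(1 - 37\right) = \left(9546 + 15962\right) - 37 \left(1 - 37\right) = 25508 - 37 \left(-36\right) = 25508 - -1332 = 25508 + 1332 = 26840$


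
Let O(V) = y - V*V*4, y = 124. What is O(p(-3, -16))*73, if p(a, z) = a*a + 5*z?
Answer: -1462920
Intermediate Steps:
p(a, z) = a² + 5*z
O(V) = 124 - 4*V² (O(V) = 124 - V*V*4 = 124 - V²*4 = 124 - 4*V²)
O(p(-3, -16))*73 = (124 - 4*((-3)² + 5*(-16))²)*73 = (124 - 4*(9 - 80)²)*73 = (124 - 4*(-71)²)*73 = (124 - 4*5041)*73 = (124 - 20164)*73 = -20040*73 = -1462920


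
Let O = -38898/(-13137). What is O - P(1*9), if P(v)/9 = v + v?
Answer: -696432/4379 ≈ -159.04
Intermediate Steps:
O = 12966/4379 (O = -38898*(-1/13137) = 12966/4379 ≈ 2.9609)
P(v) = 18*v (P(v) = 9*(v + v) = 9*(2*v) = 18*v)
O - P(1*9) = 12966/4379 - 18*1*9 = 12966/4379 - 18*9 = 12966/4379 - 1*162 = 12966/4379 - 162 = -696432/4379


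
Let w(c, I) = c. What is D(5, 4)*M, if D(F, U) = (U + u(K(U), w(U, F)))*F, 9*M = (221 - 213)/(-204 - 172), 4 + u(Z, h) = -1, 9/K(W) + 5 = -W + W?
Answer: 5/423 ≈ 0.011820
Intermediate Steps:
K(W) = -9/5 (K(W) = 9/(-5 + (-W + W)) = 9/(-5 + 0) = 9/(-5) = 9*(-⅕) = -9/5)
u(Z, h) = -5 (u(Z, h) = -4 - 1 = -5)
M = -1/423 (M = ((221 - 213)/(-204 - 172))/9 = (8/(-376))/9 = (8*(-1/376))/9 = (⅑)*(-1/47) = -1/423 ≈ -0.0023641)
D(F, U) = F*(-5 + U) (D(F, U) = (U - 5)*F = (-5 + U)*F = F*(-5 + U))
D(5, 4)*M = (5*(-5 + 4))*(-1/423) = (5*(-1))*(-1/423) = -5*(-1/423) = 5/423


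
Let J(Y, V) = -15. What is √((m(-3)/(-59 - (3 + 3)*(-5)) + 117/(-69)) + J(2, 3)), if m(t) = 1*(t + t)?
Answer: 3*I*√815074/667 ≈ 4.0606*I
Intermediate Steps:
m(t) = 2*t (m(t) = 1*(2*t) = 2*t)
√((m(-3)/(-59 - (3 + 3)*(-5)) + 117/(-69)) + J(2, 3)) = √(((2*(-3))/(-59 - (3 + 3)*(-5)) + 117/(-69)) - 15) = √((-6/(-59 - 6*(-5)) + 117*(-1/69)) - 15) = √((-6/(-59 - 1*(-30)) - 39/23) - 15) = √((-6/(-59 + 30) - 39/23) - 15) = √((-6/(-29) - 39/23) - 15) = √((-6*(-1/29) - 39/23) - 15) = √((6/29 - 39/23) - 15) = √(-993/667 - 15) = √(-10998/667) = 3*I*√815074/667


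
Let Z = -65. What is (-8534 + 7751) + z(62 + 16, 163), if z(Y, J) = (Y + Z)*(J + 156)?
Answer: 3364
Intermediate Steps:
z(Y, J) = (-65 + Y)*(156 + J) (z(Y, J) = (Y - 65)*(J + 156) = (-65 + Y)*(156 + J))
(-8534 + 7751) + z(62 + 16, 163) = (-8534 + 7751) + (-10140 - 65*163 + 156*(62 + 16) + 163*(62 + 16)) = -783 + (-10140 - 10595 + 156*78 + 163*78) = -783 + (-10140 - 10595 + 12168 + 12714) = -783 + 4147 = 3364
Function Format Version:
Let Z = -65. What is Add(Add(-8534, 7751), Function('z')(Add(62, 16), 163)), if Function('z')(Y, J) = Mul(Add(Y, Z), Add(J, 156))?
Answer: 3364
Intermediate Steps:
Function('z')(Y, J) = Mul(Add(-65, Y), Add(156, J)) (Function('z')(Y, J) = Mul(Add(Y, -65), Add(J, 156)) = Mul(Add(-65, Y), Add(156, J)))
Add(Add(-8534, 7751), Function('z')(Add(62, 16), 163)) = Add(Add(-8534, 7751), Add(-10140, Mul(-65, 163), Mul(156, Add(62, 16)), Mul(163, Add(62, 16)))) = Add(-783, Add(-10140, -10595, Mul(156, 78), Mul(163, 78))) = Add(-783, Add(-10140, -10595, 12168, 12714)) = Add(-783, 4147) = 3364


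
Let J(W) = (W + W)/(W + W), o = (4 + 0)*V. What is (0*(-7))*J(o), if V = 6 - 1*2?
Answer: 0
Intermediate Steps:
V = 4 (V = 6 - 2 = 4)
o = 16 (o = (4 + 0)*4 = 4*4 = 16)
J(W) = 1 (J(W) = (2*W)/((2*W)) = (2*W)*(1/(2*W)) = 1)
(0*(-7))*J(o) = (0*(-7))*1 = 0*1 = 0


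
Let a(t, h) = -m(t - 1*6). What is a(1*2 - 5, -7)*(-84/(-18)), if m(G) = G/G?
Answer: -14/3 ≈ -4.6667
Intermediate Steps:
m(G) = 1
a(t, h) = -1 (a(t, h) = -1*1 = -1)
a(1*2 - 5, -7)*(-84/(-18)) = -(-84)/(-18) = -(-84)*(-1)/18 = -1*14/3 = -14/3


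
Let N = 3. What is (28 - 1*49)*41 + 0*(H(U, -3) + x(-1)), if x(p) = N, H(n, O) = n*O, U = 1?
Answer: -861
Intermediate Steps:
H(n, O) = O*n
x(p) = 3
(28 - 1*49)*41 + 0*(H(U, -3) + x(-1)) = (28 - 1*49)*41 + 0*(-3*1 + 3) = (28 - 49)*41 + 0*(-3 + 3) = -21*41 + 0*0 = -861 + 0 = -861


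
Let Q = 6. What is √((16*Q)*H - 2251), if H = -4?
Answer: I*√2635 ≈ 51.332*I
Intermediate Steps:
√((16*Q)*H - 2251) = √((16*6)*(-4) - 2251) = √(96*(-4) - 2251) = √(-384 - 2251) = √(-2635) = I*√2635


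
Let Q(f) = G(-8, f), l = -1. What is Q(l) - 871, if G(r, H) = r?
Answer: -879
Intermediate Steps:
Q(f) = -8
Q(l) - 871 = -8 - 871 = -879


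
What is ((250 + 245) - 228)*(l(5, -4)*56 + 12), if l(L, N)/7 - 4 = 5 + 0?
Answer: 945180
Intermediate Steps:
l(L, N) = 63 (l(L, N) = 28 + 7*(5 + 0) = 28 + 7*5 = 28 + 35 = 63)
((250 + 245) - 228)*(l(5, -4)*56 + 12) = ((250 + 245) - 228)*(63*56 + 12) = (495 - 228)*(3528 + 12) = 267*3540 = 945180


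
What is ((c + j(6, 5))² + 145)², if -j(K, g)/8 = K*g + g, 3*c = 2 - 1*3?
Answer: 502094119396/81 ≈ 6.1987e+9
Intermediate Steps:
c = -⅓ (c = (2 - 1*3)/3 = (2 - 3)/3 = (⅓)*(-1) = -⅓ ≈ -0.33333)
j(K, g) = -8*g - 8*K*g (j(K, g) = -8*(K*g + g) = -8*(g + K*g) = -8*g - 8*K*g)
((c + j(6, 5))² + 145)² = ((-⅓ - 8*5*(1 + 6))² + 145)² = ((-⅓ - 8*5*7)² + 145)² = ((-⅓ - 280)² + 145)² = ((-841/3)² + 145)² = (707281/9 + 145)² = (708586/9)² = 502094119396/81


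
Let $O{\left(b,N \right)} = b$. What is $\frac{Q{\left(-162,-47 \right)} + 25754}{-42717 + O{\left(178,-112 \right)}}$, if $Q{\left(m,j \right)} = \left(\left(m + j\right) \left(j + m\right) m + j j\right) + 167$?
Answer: $\frac{7048192}{42539} \approx 165.69$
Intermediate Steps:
$Q{\left(m,j \right)} = 167 + j^{2} + m \left(j + m\right)^{2}$ ($Q{\left(m,j \right)} = \left(\left(j + m\right) \left(j + m\right) m + j^{2}\right) + 167 = \left(\left(j + m\right)^{2} m + j^{2}\right) + 167 = \left(m \left(j + m\right)^{2} + j^{2}\right) + 167 = \left(j^{2} + m \left(j + m\right)^{2}\right) + 167 = 167 + j^{2} + m \left(j + m\right)^{2}$)
$\frac{Q{\left(-162,-47 \right)} + 25754}{-42717 + O{\left(178,-112 \right)}} = \frac{\left(167 + \left(-47\right)^{2} - 162 \left(-47 - 162\right)^{2}\right) + 25754}{-42717 + 178} = \frac{\left(167 + 2209 - 162 \left(-209\right)^{2}\right) + 25754}{-42539} = \left(\left(167 + 2209 - 7076322\right) + 25754\right) \left(- \frac{1}{42539}\right) = \left(-7073946 + 25754\right) \left(- \frac{1}{42539}\right) = \left(-7048192\right) \left(- \frac{1}{42539}\right) = \frac{7048192}{42539}$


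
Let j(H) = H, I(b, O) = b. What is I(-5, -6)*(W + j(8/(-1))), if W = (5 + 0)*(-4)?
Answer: 140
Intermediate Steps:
W = -20 (W = 5*(-4) = -20)
I(-5, -6)*(W + j(8/(-1))) = -5*(-20 + 8/(-1)) = -5*(-20 + 8*(-1)) = -5*(-20 - 8) = -5*(-28) = 140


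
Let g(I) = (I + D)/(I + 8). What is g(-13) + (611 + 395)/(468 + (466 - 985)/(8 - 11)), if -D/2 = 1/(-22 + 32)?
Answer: 67456/16025 ≈ 4.2094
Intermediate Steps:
D = -⅕ (D = -2/(-22 + 32) = -2/10 = -2*⅒ = -⅕ ≈ -0.20000)
g(I) = (-⅕ + I)/(8 + I) (g(I) = (I - ⅕)/(I + 8) = (-⅕ + I)/(8 + I))
g(-13) + (611 + 395)/(468 + (466 - 985)/(8 - 11)) = (-⅕ - 13)/(8 - 13) + (611 + 395)/(468 + (466 - 985)/(8 - 11)) = -66/5/(-5) + 1006/(468 - 519/(-3)) = -⅕*(-66/5) + 1006/(468 - 519*(-⅓)) = 66/25 + 1006/(468 + 173) = 66/25 + 1006/641 = 67456/16025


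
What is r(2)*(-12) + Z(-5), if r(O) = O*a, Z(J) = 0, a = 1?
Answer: -24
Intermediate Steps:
r(O) = O (r(O) = O*1 = O)
r(2)*(-12) + Z(-5) = 2*(-12) + 0 = -24 + 0 = -24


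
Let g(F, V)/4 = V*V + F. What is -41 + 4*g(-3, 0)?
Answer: -89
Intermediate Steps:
g(F, V) = 4*F + 4*V² (g(F, V) = 4*(V*V + F) = 4*(V² + F) = 4*(F + V²) = 4*F + 4*V²)
-41 + 4*g(-3, 0) = -41 + 4*(4*(-3) + 4*0²) = -41 + 4*(-12 + 4*0) = -41 + 4*(-12 + 0) = -41 + 4*(-12) = -41 - 48 = -89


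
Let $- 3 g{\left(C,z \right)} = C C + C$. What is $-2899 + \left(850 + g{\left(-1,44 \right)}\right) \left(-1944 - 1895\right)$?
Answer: $-3266049$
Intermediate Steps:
$g{\left(C,z \right)} = - \frac{C}{3} - \frac{C^{2}}{3}$ ($g{\left(C,z \right)} = - \frac{C C + C}{3} = - \frac{C^{2} + C}{3} = - \frac{C + C^{2}}{3} = - \frac{C}{3} - \frac{C^{2}}{3}$)
$-2899 + \left(850 + g{\left(-1,44 \right)}\right) \left(-1944 - 1895\right) = -2899 + \left(850 - - \frac{1 - 1}{3}\right) \left(-1944 - 1895\right) = -2899 + \left(850 - \left(- \frac{1}{3}\right) 0\right) \left(-3839\right) = -2899 + \left(850 + 0\right) \left(-3839\right) = -2899 + 850 \left(-3839\right) = -2899 - 3263150 = -3266049$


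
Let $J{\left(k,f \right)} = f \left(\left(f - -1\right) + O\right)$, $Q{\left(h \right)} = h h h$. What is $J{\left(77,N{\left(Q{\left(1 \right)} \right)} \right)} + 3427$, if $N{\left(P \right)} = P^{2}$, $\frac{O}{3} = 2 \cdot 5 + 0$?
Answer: $3459$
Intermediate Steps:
$O = 30$ ($O = 3 \left(2 \cdot 5 + 0\right) = 3 \left(10 + 0\right) = 3 \cdot 10 = 30$)
$Q{\left(h \right)} = h^{3}$ ($Q{\left(h \right)} = h^{2} h = h^{3}$)
$J{\left(k,f \right)} = f \left(31 + f\right)$ ($J{\left(k,f \right)} = f \left(\left(f - -1\right) + 30\right) = f \left(\left(f + 1\right) + 30\right) = f \left(\left(1 + f\right) + 30\right) = f \left(31 + f\right)$)
$J{\left(77,N{\left(Q{\left(1 \right)} \right)} \right)} + 3427 = \left(1^{3}\right)^{2} \left(31 + \left(1^{3}\right)^{2}\right) + 3427 = 1^{2} \left(31 + 1^{2}\right) + 3427 = 1 \left(31 + 1\right) + 3427 = 1 \cdot 32 + 3427 = 32 + 3427 = 3459$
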